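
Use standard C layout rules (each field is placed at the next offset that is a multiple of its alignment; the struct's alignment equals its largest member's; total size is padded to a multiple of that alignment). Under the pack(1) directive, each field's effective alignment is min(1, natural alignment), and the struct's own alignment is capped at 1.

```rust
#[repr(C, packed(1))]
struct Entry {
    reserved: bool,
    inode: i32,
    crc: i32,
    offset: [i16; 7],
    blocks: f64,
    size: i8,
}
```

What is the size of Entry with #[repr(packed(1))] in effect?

32

0..1  reserved  (1B, 1-aligned)
1..5  inode  (4B, 1-aligned)
5..9  crc  (4B, 1-aligned)
9..23  offset  (14B, 1-aligned)
23..31  blocks  (8B, 1-aligned)
31..32  size  (1B, 1-aligned)
sizeof = 32, alignof = 1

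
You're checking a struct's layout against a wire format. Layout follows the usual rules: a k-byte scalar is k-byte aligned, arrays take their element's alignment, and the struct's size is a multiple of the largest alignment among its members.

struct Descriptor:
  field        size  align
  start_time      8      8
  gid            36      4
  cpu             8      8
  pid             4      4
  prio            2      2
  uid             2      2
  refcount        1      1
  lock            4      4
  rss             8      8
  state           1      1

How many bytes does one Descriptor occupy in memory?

@0: start_time [8B, align 8] → 8
@8: gid [36B, align 4] → 44
+4 pad (align 8)
@48: cpu [8B, align 8] → 56
@56: pid [4B, align 4] → 60
@60: prio [2B, align 2] → 62
@62: uid [2B, align 2] → 64
@64: refcount [1B, align 1] → 65
+3 pad (align 4)
@68: lock [4B, align 4] → 72
@72: rss [8B, align 8] → 80
@80: state [1B, align 1] → 81
+7 tail pad (align 8)
size 88, align 8

88 bytes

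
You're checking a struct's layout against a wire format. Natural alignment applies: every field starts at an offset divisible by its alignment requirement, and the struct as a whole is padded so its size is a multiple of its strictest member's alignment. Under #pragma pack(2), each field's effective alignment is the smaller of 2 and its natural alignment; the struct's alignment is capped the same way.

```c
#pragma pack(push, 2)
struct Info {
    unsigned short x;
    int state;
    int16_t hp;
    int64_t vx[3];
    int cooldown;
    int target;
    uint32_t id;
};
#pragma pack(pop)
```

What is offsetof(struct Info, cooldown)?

32

x at 0 (size 2, align 2) → ends 2
state at 2 (size 4, align 2) → ends 6
hp at 6 (size 2, align 2) → ends 8
vx at 8 (size 24, align 2) → ends 32
cooldown at 32 (size 4, align 2) → ends 36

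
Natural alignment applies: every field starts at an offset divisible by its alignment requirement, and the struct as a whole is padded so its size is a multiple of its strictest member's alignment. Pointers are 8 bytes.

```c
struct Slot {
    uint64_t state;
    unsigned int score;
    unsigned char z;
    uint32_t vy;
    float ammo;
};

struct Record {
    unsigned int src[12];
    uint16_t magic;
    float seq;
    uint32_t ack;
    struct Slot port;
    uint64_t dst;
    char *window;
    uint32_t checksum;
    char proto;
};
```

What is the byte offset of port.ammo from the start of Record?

Slot: state at 0 (size 8, align 8) → ends 8; score at 8 (size 4, align 4) → ends 12; z at 12 (size 1, align 1) → ends 13; pad 3 to align 4 for vy; vy at 16 (size 4, align 4) → ends 20; ammo at 20 (size 4, align 4) → ends 24; total 24 bytes, alignment 8
src at 0 (size 48, align 4) → ends 48
magic at 48 (size 2, align 2) → ends 50
pad 2 to align 4 for seq
seq at 52 (size 4, align 4) → ends 56
ack at 56 (size 4, align 4) → ends 60
pad 4 to align 8 for port
port at 64 (size 24, align 8) → ends 88
within Slot: ammo at 20
64 + 20 = 84

84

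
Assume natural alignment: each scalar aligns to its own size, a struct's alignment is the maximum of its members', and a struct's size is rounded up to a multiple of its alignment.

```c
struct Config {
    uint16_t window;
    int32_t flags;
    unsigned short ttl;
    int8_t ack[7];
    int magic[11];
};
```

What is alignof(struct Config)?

member alignments: window=2, flags=4, ttl=2, ack=1, magic=4
max = 4

4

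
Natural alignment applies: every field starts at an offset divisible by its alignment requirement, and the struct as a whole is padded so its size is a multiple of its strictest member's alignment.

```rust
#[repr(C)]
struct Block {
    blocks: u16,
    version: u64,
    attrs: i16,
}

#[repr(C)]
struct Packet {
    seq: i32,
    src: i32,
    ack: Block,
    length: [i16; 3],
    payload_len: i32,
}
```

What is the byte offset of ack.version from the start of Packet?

Block: blocks at 0 (size 2, align 2) → ends 2; pad 6 to align 8 for version; version at 8 (size 8, align 8) → ends 16; attrs at 16 (size 2, align 2) → ends 18; tail pad 6 to reach multiple of 8; total 24 bytes, alignment 8
seq at 0 (size 4, align 4) → ends 4
src at 4 (size 4, align 4) → ends 8
ack at 8 (size 24, align 8) → ends 32
within Block: version at 8
8 + 8 = 16

16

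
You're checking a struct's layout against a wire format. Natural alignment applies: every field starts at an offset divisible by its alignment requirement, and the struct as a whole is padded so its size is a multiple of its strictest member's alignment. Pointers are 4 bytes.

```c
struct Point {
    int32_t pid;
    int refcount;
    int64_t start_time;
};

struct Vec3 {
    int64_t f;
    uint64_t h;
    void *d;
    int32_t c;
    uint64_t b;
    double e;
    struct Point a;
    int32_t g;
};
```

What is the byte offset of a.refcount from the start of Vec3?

44

Point: pid at 0 (size 4, align 4) → ends 4; refcount at 4 (size 4, align 4) → ends 8; start_time at 8 (size 8, align 8) → ends 16; total 16 bytes, alignment 8
f at 0 (size 8, align 8) → ends 8
h at 8 (size 8, align 8) → ends 16
d at 16 (size 4, align 4) → ends 20
c at 20 (size 4, align 4) → ends 24
b at 24 (size 8, align 8) → ends 32
e at 32 (size 8, align 8) → ends 40
a at 40 (size 16, align 8) → ends 56
within Point: refcount at 4
40 + 4 = 44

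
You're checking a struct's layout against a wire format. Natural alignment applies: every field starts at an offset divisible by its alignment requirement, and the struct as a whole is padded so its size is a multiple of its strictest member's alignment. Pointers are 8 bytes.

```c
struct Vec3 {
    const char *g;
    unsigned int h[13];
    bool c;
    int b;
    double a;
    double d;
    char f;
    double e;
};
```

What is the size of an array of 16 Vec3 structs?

g at 0 (size 8, align 8) → ends 8
h at 8 (size 52, align 4) → ends 60
c at 60 (size 1, align 1) → ends 61
pad 3 to align 4 for b
b at 64 (size 4, align 4) → ends 68
pad 4 to align 8 for a
a at 72 (size 8, align 8) → ends 80
d at 80 (size 8, align 8) → ends 88
f at 88 (size 1, align 1) → ends 89
pad 7 to align 8 for e
e at 96 (size 8, align 8) → ends 104
total 104 bytes, alignment 8
array of 16: 16 × 104 = 1664

1664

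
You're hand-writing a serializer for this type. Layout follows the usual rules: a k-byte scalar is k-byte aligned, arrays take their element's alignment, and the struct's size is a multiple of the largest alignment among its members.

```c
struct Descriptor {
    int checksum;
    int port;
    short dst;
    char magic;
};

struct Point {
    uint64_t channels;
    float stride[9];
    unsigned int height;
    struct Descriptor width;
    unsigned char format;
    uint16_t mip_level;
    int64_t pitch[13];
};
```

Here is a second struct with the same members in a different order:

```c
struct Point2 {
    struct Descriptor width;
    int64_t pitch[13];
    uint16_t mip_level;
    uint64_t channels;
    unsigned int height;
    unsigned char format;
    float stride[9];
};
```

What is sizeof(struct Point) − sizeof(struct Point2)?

Descriptor: checksum at 0 (size 4, align 4) → ends 4; port at 4 (size 4, align 4) → ends 8; dst at 8 (size 2, align 2) → ends 10; magic at 10 (size 1, align 1) → ends 11; tail pad 1 to reach multiple of 4; total 12 bytes, alignment 4
channels at 0 (size 8, align 8) → ends 8
stride at 8 (size 36, align 4) → ends 44
height at 44 (size 4, align 4) → ends 48
width at 48 (size 12, align 4) → ends 60
format at 60 (size 1, align 1) → ends 61
pad 1 to align 2 for mip_level
mip_level at 62 (size 2, align 2) → ends 64
pitch at 64 (size 104, align 8) → ends 168
total 168 bytes, alignment 8
— Point2 —
width at 0 (size 12, align 4) → ends 12
pad 4 to align 8 for pitch
pitch at 16 (size 104, align 8) → ends 120
mip_level at 120 (size 2, align 2) → ends 122
pad 6 to align 8 for channels
channels at 128 (size 8, align 8) → ends 136
height at 136 (size 4, align 4) → ends 140
format at 140 (size 1, align 1) → ends 141
pad 3 to align 4 for stride
stride at 144 (size 36, align 4) → ends 180
tail pad 4 to reach multiple of 8
total 184 bytes, alignment 8
168 − 184 = -16

-16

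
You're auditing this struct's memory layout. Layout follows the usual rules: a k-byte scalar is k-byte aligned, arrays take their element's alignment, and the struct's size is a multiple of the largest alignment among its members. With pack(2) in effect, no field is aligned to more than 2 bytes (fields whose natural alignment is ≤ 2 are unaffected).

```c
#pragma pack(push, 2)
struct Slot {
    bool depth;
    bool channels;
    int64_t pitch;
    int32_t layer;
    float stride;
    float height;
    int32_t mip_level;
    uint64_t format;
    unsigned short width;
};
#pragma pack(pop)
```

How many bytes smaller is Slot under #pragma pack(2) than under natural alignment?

12

natural layout:
  0..1  depth  (1B, 1-aligned)
  1..2  channels  (1B, 1-aligned)
  2..8  -- padding (6B)
  8..16  pitch  (8B, 8-aligned)
  16..20  layer  (4B, 4-aligned)
  20..24  stride  (4B, 4-aligned)
  24..28  height  (4B, 4-aligned)
  28..32  mip_level  (4B, 4-aligned)
  32..40  format  (8B, 8-aligned)
  40..42  width  (2B, 2-aligned)
  42..48  -- tail padding (6B)
  sizeof = 48, alignof = 8
packed(2) layout:
  0..1  depth  (1B, 1-aligned)
  1..2  channels  (1B, 1-aligned)
  2..10  pitch  (8B, 2-aligned)
  10..14  layer  (4B, 2-aligned)
  14..18  stride  (4B, 2-aligned)
  18..22  height  (4B, 2-aligned)
  22..26  mip_level  (4B, 2-aligned)
  26..34  format  (8B, 2-aligned)
  34..36  width  (2B, 2-aligned)
  sizeof = 36, alignof = 2
48 − 36 = 12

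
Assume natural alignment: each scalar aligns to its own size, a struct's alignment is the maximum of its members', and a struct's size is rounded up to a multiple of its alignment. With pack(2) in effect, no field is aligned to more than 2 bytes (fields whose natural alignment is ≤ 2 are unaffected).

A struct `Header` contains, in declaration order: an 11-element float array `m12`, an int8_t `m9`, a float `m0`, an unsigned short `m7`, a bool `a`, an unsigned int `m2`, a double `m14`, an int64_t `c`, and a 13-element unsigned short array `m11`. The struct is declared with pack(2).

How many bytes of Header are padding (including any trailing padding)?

0..44  m12  (44B, 2-aligned)
44..45  m9  (1B, 1-aligned)
45..46  -- padding (1B)
46..50  m0  (4B, 2-aligned)
50..52  m7  (2B, 2-aligned)
52..53  a  (1B, 1-aligned)
53..54  -- padding (1B)
54..58  m2  (4B, 2-aligned)
58..66  m14  (8B, 2-aligned)
66..74  c  (8B, 2-aligned)
74..100  m11  (26B, 2-aligned)
sizeof = 100, alignof = 2
data bytes 98, size 100 → padding 2

2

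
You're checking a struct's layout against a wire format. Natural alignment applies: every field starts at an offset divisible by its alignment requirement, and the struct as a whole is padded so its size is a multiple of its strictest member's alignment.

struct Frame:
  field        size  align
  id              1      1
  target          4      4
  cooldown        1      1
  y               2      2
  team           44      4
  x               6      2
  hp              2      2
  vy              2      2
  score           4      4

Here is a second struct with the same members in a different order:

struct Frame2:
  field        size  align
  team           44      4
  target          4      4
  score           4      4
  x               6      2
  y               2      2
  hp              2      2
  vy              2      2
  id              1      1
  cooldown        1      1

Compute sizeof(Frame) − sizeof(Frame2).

4

0..1  id  (1B, 1-aligned)
1..4  -- padding (3B)
4..8  target  (4B, 4-aligned)
8..9  cooldown  (1B, 1-aligned)
9..10  -- padding (1B)
10..12  y  (2B, 2-aligned)
12..56  team  (44B, 4-aligned)
56..62  x  (6B, 2-aligned)
62..64  hp  (2B, 2-aligned)
64..66  vy  (2B, 2-aligned)
66..68  -- padding (2B)
68..72  score  (4B, 4-aligned)
sizeof = 72, alignof = 4
— Frame2 —
0..44  team  (44B, 4-aligned)
44..48  target  (4B, 4-aligned)
48..52  score  (4B, 4-aligned)
52..58  x  (6B, 2-aligned)
58..60  y  (2B, 2-aligned)
60..62  hp  (2B, 2-aligned)
62..64  vy  (2B, 2-aligned)
64..65  id  (1B, 1-aligned)
65..66  cooldown  (1B, 1-aligned)
66..68  -- tail padding (2B)
sizeof = 68, alignof = 4
72 − 68 = 4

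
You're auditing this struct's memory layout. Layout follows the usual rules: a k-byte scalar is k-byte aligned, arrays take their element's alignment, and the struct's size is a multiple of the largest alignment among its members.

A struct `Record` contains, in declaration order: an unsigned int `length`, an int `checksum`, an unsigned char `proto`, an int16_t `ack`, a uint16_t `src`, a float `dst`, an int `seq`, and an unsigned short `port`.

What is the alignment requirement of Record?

4

member alignments: length=4, checksum=4, proto=1, ack=2, src=2, dst=4, seq=4, port=2
max = 4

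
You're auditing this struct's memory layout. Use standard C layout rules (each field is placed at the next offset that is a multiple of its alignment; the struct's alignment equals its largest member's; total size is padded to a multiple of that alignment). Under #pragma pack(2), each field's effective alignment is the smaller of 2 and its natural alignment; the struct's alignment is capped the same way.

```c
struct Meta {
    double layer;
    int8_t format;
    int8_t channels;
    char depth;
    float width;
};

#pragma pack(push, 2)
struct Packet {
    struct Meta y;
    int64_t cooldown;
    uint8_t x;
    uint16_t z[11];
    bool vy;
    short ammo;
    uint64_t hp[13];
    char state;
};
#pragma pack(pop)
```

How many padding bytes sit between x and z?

1

Meta: 0..8  layer  (8B, 8-aligned); 8..9  format  (1B, 1-aligned); 9..10  channels  (1B, 1-aligned); 10..11  depth  (1B, 1-aligned); 11..12  -- padding (1B); 12..16  width  (4B, 4-aligned); sizeof = 16, alignof = 8
0..16  y  (16B, 2-aligned)
16..24  cooldown  (8B, 2-aligned)
24..25  x  (1B, 1-aligned)
25..26  -- padding (1B)
26..48  z  (22B, 2-aligned)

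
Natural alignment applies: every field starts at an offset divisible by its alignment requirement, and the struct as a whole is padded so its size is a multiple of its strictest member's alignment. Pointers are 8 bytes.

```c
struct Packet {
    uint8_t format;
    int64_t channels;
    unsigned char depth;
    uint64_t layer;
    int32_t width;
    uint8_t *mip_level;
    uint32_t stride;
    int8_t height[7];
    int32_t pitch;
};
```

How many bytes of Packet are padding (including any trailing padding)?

19

@0: format [1B, align 1] → 1
+7 pad (align 8)
@8: channels [8B, align 8] → 16
@16: depth [1B, align 1] → 17
+7 pad (align 8)
@24: layer [8B, align 8] → 32
@32: width [4B, align 4] → 36
+4 pad (align 8)
@40: mip_level [8B, align 8] → 48
@48: stride [4B, align 4] → 52
@52: height [7B, align 1] → 59
+1 pad (align 4)
@60: pitch [4B, align 4] → 64
size 64, align 8
data bytes 45, size 64 → padding 19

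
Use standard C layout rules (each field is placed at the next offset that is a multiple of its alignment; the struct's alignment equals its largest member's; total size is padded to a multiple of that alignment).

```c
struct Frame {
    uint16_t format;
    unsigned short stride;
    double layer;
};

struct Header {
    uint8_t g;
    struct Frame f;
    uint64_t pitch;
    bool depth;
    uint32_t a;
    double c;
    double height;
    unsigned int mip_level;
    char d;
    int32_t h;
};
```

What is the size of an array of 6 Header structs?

432

Frame: format at 0 (size 2, align 2) → ends 2; stride at 2 (size 2, align 2) → ends 4; pad 4 to align 8 for layer; layer at 8 (size 8, align 8) → ends 16; total 16 bytes, alignment 8
g at 0 (size 1, align 1) → ends 1
pad 7 to align 8 for f
f at 8 (size 16, align 8) → ends 24
pitch at 24 (size 8, align 8) → ends 32
depth at 32 (size 1, align 1) → ends 33
pad 3 to align 4 for a
a at 36 (size 4, align 4) → ends 40
c at 40 (size 8, align 8) → ends 48
height at 48 (size 8, align 8) → ends 56
mip_level at 56 (size 4, align 4) → ends 60
d at 60 (size 1, align 1) → ends 61
pad 3 to align 4 for h
h at 64 (size 4, align 4) → ends 68
tail pad 4 to reach multiple of 8
total 72 bytes, alignment 8
array of 6: 6 × 72 = 432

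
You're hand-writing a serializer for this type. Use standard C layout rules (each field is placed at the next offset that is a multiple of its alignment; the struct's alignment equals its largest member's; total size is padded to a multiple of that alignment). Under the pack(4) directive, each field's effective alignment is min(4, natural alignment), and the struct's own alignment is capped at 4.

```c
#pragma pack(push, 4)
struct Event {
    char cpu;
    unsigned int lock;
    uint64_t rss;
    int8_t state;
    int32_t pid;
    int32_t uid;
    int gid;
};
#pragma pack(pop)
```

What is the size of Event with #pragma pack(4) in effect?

32

cpu at 0 (size 1, align 1) → ends 1
pad 3 to align 4 for lock
lock at 4 (size 4, align 4) → ends 8
rss at 8 (size 8, align 4) → ends 16
state at 16 (size 1, align 1) → ends 17
pad 3 to align 4 for pid
pid at 20 (size 4, align 4) → ends 24
uid at 24 (size 4, align 4) → ends 28
gid at 28 (size 4, align 4) → ends 32
total 32 bytes, alignment 4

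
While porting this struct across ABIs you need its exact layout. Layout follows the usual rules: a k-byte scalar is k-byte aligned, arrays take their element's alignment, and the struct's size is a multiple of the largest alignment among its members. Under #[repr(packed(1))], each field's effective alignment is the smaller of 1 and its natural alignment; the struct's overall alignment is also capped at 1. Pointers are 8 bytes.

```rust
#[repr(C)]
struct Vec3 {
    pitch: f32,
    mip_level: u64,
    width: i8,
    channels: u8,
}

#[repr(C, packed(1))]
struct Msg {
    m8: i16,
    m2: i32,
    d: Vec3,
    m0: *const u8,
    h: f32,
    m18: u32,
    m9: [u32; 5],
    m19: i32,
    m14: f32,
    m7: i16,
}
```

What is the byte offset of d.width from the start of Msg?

Vec3: pitch at 0 (size 4, align 4) → ends 4; pad 4 to align 8 for mip_level; mip_level at 8 (size 8, align 8) → ends 16; width at 16 (size 1, align 1) → ends 17; channels at 17 (size 1, align 1) → ends 18; tail pad 6 to reach multiple of 8; total 24 bytes, alignment 8
m8 at 0 (size 2, align 1) → ends 2
m2 at 2 (size 4, align 1) → ends 6
d at 6 (size 24, align 1) → ends 30
within Vec3: width at 16
6 + 16 = 22

22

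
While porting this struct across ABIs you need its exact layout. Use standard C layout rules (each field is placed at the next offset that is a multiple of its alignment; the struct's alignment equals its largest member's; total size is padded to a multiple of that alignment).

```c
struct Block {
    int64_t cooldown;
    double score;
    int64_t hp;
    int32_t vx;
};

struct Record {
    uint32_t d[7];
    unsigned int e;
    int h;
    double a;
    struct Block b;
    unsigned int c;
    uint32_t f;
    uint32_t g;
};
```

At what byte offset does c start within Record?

Block: cooldown at 0 (size 8, align 8) → ends 8; score at 8 (size 8, align 8) → ends 16; hp at 16 (size 8, align 8) → ends 24; vx at 24 (size 4, align 4) → ends 28; tail pad 4 to reach multiple of 8; total 32 bytes, alignment 8
d at 0 (size 28, align 4) → ends 28
e at 28 (size 4, align 4) → ends 32
h at 32 (size 4, align 4) → ends 36
pad 4 to align 8 for a
a at 40 (size 8, align 8) → ends 48
b at 48 (size 32, align 8) → ends 80
c at 80 (size 4, align 4) → ends 84

80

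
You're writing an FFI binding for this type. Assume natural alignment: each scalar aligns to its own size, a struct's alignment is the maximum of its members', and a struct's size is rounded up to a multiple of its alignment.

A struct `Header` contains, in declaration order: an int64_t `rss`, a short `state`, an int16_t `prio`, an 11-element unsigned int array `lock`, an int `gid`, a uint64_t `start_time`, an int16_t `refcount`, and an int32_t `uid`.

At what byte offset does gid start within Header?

56

@0: rss [8B, align 8] → 8
@8: state [2B, align 2] → 10
@10: prio [2B, align 2] → 12
@12: lock [44B, align 4] → 56
@56: gid [4B, align 4] → 60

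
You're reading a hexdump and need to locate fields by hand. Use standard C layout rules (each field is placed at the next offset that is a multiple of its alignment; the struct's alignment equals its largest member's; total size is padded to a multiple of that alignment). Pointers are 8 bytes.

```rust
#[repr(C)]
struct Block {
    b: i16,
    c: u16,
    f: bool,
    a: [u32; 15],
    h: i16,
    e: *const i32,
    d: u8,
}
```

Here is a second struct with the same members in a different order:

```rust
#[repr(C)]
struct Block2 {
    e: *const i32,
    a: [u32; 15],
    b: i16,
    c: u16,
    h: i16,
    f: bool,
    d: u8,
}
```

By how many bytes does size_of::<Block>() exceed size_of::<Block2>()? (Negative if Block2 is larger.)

8

b at 0 (size 2, align 2) → ends 2
c at 2 (size 2, align 2) → ends 4
f at 4 (size 1, align 1) → ends 5
pad 3 to align 4 for a
a at 8 (size 60, align 4) → ends 68
h at 68 (size 2, align 2) → ends 70
pad 2 to align 8 for e
e at 72 (size 8, align 8) → ends 80
d at 80 (size 1, align 1) → ends 81
tail pad 7 to reach multiple of 8
total 88 bytes, alignment 8
— Block2 —
e at 0 (size 8, align 8) → ends 8
a at 8 (size 60, align 4) → ends 68
b at 68 (size 2, align 2) → ends 70
c at 70 (size 2, align 2) → ends 72
h at 72 (size 2, align 2) → ends 74
f at 74 (size 1, align 1) → ends 75
d at 75 (size 1, align 1) → ends 76
tail pad 4 to reach multiple of 8
total 80 bytes, alignment 8
88 − 80 = 8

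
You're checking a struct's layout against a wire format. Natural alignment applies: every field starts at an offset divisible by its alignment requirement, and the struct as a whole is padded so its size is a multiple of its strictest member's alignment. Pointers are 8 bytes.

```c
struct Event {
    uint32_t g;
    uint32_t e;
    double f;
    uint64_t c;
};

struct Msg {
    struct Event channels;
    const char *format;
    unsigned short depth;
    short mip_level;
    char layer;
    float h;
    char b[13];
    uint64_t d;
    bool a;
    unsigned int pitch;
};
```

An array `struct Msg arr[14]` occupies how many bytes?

1120

Event: g at 0 (size 4, align 4) → ends 4; e at 4 (size 4, align 4) → ends 8; f at 8 (size 8, align 8) → ends 16; c at 16 (size 8, align 8) → ends 24; total 24 bytes, alignment 8
channels at 0 (size 24, align 8) → ends 24
format at 24 (size 8, align 8) → ends 32
depth at 32 (size 2, align 2) → ends 34
mip_level at 34 (size 2, align 2) → ends 36
layer at 36 (size 1, align 1) → ends 37
pad 3 to align 4 for h
h at 40 (size 4, align 4) → ends 44
b at 44 (size 13, align 1) → ends 57
pad 7 to align 8 for d
d at 64 (size 8, align 8) → ends 72
a at 72 (size 1, align 1) → ends 73
pad 3 to align 4 for pitch
pitch at 76 (size 4, align 4) → ends 80
total 80 bytes, alignment 8
array of 14: 14 × 80 = 1120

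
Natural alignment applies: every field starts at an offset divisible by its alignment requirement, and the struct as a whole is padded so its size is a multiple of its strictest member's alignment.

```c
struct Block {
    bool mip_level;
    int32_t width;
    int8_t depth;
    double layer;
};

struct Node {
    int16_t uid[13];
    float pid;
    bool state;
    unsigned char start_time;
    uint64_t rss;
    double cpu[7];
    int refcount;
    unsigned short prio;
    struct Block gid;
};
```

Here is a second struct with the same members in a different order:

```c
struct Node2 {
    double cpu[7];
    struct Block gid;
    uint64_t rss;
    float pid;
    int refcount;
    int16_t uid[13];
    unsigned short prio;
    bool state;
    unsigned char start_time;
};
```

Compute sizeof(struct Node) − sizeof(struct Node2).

8

Block: mip_level at 0 (size 1, align 1) → ends 1; pad 3 to align 4 for width; width at 4 (size 4, align 4) → ends 8; depth at 8 (size 1, align 1) → ends 9; pad 7 to align 8 for layer; layer at 16 (size 8, align 8) → ends 24; total 24 bytes, alignment 8
uid at 0 (size 26, align 2) → ends 26
pad 2 to align 4 for pid
pid at 28 (size 4, align 4) → ends 32
state at 32 (size 1, align 1) → ends 33
start_time at 33 (size 1, align 1) → ends 34
pad 6 to align 8 for rss
rss at 40 (size 8, align 8) → ends 48
cpu at 48 (size 56, align 8) → ends 104
refcount at 104 (size 4, align 4) → ends 108
prio at 108 (size 2, align 2) → ends 110
pad 2 to align 8 for gid
gid at 112 (size 24, align 8) → ends 136
total 136 bytes, alignment 8
— Node2 —
cpu at 0 (size 56, align 8) → ends 56
gid at 56 (size 24, align 8) → ends 80
rss at 80 (size 8, align 8) → ends 88
pid at 88 (size 4, align 4) → ends 92
refcount at 92 (size 4, align 4) → ends 96
uid at 96 (size 26, align 2) → ends 122
prio at 122 (size 2, align 2) → ends 124
state at 124 (size 1, align 1) → ends 125
start_time at 125 (size 1, align 1) → ends 126
tail pad 2 to reach multiple of 8
total 128 bytes, alignment 8
136 − 128 = 8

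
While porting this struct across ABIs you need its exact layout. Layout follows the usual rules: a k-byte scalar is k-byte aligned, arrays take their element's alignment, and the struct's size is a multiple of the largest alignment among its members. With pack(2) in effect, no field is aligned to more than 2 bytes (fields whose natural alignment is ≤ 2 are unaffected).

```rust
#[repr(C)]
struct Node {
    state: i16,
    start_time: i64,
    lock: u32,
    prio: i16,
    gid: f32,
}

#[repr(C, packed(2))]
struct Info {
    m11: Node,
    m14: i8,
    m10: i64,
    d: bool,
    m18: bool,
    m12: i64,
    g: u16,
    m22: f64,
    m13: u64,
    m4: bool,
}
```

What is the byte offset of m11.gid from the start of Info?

Node: @0: state [2B, align 2] → 2; +6 pad (align 8); @8: start_time [8B, align 8] → 16; @16: lock [4B, align 4] → 20; @20: prio [2B, align 2] → 22; +2 pad (align 4); @24: gid [4B, align 4] → 28; +4 tail pad (align 8); size 32, align 8
@0: m11 [32B, align 2] → 32
within Node: gid at 24
0 + 24 = 24

24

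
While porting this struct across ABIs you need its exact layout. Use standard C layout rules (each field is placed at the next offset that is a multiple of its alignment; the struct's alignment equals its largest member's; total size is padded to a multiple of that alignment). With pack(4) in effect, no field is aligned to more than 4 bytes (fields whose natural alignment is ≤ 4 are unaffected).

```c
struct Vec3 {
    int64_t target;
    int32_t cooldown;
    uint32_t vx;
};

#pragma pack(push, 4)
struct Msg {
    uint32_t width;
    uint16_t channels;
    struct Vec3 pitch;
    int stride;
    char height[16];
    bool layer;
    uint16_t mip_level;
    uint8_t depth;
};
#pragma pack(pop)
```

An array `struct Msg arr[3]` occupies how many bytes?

156

Vec3: @0: target [8B, align 8] → 8; @8: cooldown [4B, align 4] → 12; @12: vx [4B, align 4] → 16; size 16, align 8
@0: width [4B, align 4] → 4
@4: channels [2B, align 2] → 6
+2 pad (align 4)
@8: pitch [16B, align 4] → 24
@24: stride [4B, align 4] → 28
@28: height [16B, align 1] → 44
@44: layer [1B, align 1] → 45
+1 pad (align 2)
@46: mip_level [2B, align 2] → 48
@48: depth [1B, align 1] → 49
+3 tail pad (align 4)
size 52, align 4
array of 3: 3 × 52 = 156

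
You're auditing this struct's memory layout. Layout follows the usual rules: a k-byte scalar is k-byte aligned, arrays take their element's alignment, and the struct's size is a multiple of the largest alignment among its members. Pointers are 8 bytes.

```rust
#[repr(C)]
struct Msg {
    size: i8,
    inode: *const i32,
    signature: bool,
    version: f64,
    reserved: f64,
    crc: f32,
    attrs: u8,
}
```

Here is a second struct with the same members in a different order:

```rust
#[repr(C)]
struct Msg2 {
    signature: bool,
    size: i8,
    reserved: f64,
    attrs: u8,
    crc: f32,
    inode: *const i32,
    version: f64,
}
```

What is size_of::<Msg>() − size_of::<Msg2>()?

@0: size [1B, align 1] → 1
+7 pad (align 8)
@8: inode [8B, align 8] → 16
@16: signature [1B, align 1] → 17
+7 pad (align 8)
@24: version [8B, align 8] → 32
@32: reserved [8B, align 8] → 40
@40: crc [4B, align 4] → 44
@44: attrs [1B, align 1] → 45
+3 tail pad (align 8)
size 48, align 8
— Msg2 —
@0: signature [1B, align 1] → 1
@1: size [1B, align 1] → 2
+6 pad (align 8)
@8: reserved [8B, align 8] → 16
@16: attrs [1B, align 1] → 17
+3 pad (align 4)
@20: crc [4B, align 4] → 24
@24: inode [8B, align 8] → 32
@32: version [8B, align 8] → 40
size 40, align 8
48 − 40 = 8

8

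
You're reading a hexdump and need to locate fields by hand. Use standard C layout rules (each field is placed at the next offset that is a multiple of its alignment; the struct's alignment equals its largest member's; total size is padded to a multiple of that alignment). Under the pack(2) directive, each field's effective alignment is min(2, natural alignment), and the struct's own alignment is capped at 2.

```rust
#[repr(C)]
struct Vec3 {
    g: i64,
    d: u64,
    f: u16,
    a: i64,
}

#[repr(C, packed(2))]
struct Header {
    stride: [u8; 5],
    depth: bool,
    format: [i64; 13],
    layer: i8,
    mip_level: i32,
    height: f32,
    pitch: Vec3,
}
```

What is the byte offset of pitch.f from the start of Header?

Vec3: 0..8  g  (8B, 8-aligned); 8..16  d  (8B, 8-aligned); 16..18  f  (2B, 2-aligned); 18..24  -- padding (6B); 24..32  a  (8B, 8-aligned); sizeof = 32, alignof = 8
0..5  stride  (5B, 1-aligned)
5..6  depth  (1B, 1-aligned)
6..110  format  (104B, 2-aligned)
110..111  layer  (1B, 1-aligned)
111..112  -- padding (1B)
112..116  mip_level  (4B, 2-aligned)
116..120  height  (4B, 2-aligned)
120..152  pitch  (32B, 2-aligned)
within Vec3: f at 16
120 + 16 = 136

136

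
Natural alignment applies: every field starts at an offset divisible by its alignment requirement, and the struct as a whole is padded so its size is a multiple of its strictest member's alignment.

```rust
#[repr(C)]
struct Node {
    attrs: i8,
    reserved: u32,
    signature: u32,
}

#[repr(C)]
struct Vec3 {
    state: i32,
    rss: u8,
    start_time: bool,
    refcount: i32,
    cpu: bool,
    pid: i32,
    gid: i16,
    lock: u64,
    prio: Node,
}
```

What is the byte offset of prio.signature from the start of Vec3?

40

Node: 0..1  attrs  (1B, 1-aligned); 1..4  -- padding (3B); 4..8  reserved  (4B, 4-aligned); 8..12  signature  (4B, 4-aligned); sizeof = 12, alignof = 4
0..4  state  (4B, 4-aligned)
4..5  rss  (1B, 1-aligned)
5..6  start_time  (1B, 1-aligned)
6..8  -- padding (2B)
8..12  refcount  (4B, 4-aligned)
12..13  cpu  (1B, 1-aligned)
13..16  -- padding (3B)
16..20  pid  (4B, 4-aligned)
20..22  gid  (2B, 2-aligned)
22..24  -- padding (2B)
24..32  lock  (8B, 8-aligned)
32..44  prio  (12B, 4-aligned)
within Node: signature at 8
32 + 8 = 40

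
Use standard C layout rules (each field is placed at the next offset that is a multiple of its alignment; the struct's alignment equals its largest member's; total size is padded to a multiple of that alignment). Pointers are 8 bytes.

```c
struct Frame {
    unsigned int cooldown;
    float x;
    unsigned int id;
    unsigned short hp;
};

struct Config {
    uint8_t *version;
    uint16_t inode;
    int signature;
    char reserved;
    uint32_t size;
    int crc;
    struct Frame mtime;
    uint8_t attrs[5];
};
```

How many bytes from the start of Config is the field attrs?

Frame: cooldown at 0 (size 4, align 4) → ends 4; x at 4 (size 4, align 4) → ends 8; id at 8 (size 4, align 4) → ends 12; hp at 12 (size 2, align 2) → ends 14; tail pad 2 to reach multiple of 4; total 16 bytes, alignment 4
version at 0 (size 8, align 8) → ends 8
inode at 8 (size 2, align 2) → ends 10
pad 2 to align 4 for signature
signature at 12 (size 4, align 4) → ends 16
reserved at 16 (size 1, align 1) → ends 17
pad 3 to align 4 for size
size at 20 (size 4, align 4) → ends 24
crc at 24 (size 4, align 4) → ends 28
mtime at 28 (size 16, align 4) → ends 44
attrs at 44 (size 5, align 1) → ends 49

44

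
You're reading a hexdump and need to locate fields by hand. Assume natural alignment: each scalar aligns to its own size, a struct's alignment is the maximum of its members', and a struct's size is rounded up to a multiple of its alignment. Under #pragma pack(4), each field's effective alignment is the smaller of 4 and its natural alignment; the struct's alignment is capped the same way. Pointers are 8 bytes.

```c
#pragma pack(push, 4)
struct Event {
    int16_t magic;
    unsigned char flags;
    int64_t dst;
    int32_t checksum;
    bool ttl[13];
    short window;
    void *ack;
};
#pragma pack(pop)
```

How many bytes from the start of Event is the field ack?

32

@0: magic [2B, align 2] → 2
@2: flags [1B, align 1] → 3
+1 pad (align 4)
@4: dst [8B, align 4] → 12
@12: checksum [4B, align 4] → 16
@16: ttl [13B, align 1] → 29
+1 pad (align 2)
@30: window [2B, align 2] → 32
@32: ack [8B, align 4] → 40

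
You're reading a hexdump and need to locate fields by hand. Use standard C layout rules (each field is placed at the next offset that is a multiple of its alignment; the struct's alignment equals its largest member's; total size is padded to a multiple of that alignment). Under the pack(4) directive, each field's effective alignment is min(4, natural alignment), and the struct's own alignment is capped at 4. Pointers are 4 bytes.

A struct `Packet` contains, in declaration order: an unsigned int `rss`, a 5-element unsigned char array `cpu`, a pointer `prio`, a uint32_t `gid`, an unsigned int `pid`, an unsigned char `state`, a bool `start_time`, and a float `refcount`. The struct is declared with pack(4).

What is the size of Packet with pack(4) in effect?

32

rss at 0 (size 4, align 4) → ends 4
cpu at 4 (size 5, align 1) → ends 9
pad 3 to align 4 for prio
prio at 12 (size 4, align 4) → ends 16
gid at 16 (size 4, align 4) → ends 20
pid at 20 (size 4, align 4) → ends 24
state at 24 (size 1, align 1) → ends 25
start_time at 25 (size 1, align 1) → ends 26
pad 2 to align 4 for refcount
refcount at 28 (size 4, align 4) → ends 32
total 32 bytes, alignment 4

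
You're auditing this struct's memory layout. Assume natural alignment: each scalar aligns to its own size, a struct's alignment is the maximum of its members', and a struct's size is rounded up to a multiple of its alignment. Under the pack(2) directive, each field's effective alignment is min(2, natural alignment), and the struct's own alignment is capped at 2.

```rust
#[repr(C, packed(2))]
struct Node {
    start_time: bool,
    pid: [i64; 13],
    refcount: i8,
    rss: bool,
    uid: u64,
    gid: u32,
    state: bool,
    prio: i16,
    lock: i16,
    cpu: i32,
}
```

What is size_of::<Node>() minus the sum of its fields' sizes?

2

start_time at 0 (size 1, align 1) → ends 1
pad 1 to align 2 for pid
pid at 2 (size 104, align 2) → ends 106
refcount at 106 (size 1, align 1) → ends 107
rss at 107 (size 1, align 1) → ends 108
uid at 108 (size 8, align 2) → ends 116
gid at 116 (size 4, align 2) → ends 120
state at 120 (size 1, align 1) → ends 121
pad 1 to align 2 for prio
prio at 122 (size 2, align 2) → ends 124
lock at 124 (size 2, align 2) → ends 126
cpu at 126 (size 4, align 2) → ends 130
total 130 bytes, alignment 2
data bytes 128, size 130 → padding 2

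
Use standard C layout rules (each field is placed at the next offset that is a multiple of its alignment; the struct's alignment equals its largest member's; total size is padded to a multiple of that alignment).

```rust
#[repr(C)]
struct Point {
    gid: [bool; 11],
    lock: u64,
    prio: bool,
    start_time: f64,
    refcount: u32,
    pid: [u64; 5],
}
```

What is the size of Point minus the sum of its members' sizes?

16

@0: gid [11B, align 1] → 11
+5 pad (align 8)
@16: lock [8B, align 8] → 24
@24: prio [1B, align 1] → 25
+7 pad (align 8)
@32: start_time [8B, align 8] → 40
@40: refcount [4B, align 4] → 44
+4 pad (align 8)
@48: pid [40B, align 8] → 88
size 88, align 8
data bytes 72, size 88 → padding 16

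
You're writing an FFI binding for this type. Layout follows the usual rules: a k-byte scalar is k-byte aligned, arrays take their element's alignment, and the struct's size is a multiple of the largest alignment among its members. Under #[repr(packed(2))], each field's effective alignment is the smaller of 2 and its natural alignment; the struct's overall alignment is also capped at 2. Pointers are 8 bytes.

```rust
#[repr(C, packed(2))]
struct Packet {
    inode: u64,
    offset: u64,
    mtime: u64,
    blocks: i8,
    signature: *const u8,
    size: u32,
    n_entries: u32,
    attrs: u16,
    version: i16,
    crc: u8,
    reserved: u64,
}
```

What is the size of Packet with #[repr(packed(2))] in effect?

inode at 0 (size 8, align 2) → ends 8
offset at 8 (size 8, align 2) → ends 16
mtime at 16 (size 8, align 2) → ends 24
blocks at 24 (size 1, align 1) → ends 25
pad 1 to align 2 for signature
signature at 26 (size 8, align 2) → ends 34
size at 34 (size 4, align 2) → ends 38
n_entries at 38 (size 4, align 2) → ends 42
attrs at 42 (size 2, align 2) → ends 44
version at 44 (size 2, align 2) → ends 46
crc at 46 (size 1, align 1) → ends 47
pad 1 to align 2 for reserved
reserved at 48 (size 8, align 2) → ends 56
total 56 bytes, alignment 2

56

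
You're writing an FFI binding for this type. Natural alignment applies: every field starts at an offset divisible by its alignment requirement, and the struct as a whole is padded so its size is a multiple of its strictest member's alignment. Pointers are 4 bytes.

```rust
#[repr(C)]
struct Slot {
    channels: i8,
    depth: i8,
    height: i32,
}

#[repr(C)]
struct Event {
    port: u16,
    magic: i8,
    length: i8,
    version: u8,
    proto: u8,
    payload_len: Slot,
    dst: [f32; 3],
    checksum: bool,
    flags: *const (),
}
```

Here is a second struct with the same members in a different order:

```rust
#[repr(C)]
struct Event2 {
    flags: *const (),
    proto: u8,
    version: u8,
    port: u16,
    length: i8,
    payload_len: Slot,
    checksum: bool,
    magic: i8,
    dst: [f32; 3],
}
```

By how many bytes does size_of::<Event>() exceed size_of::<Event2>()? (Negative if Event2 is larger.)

Slot: channels at 0 (size 1, align 1) → ends 1; depth at 1 (size 1, align 1) → ends 2; pad 2 to align 4 for height; height at 4 (size 4, align 4) → ends 8; total 8 bytes, alignment 4
port at 0 (size 2, align 2) → ends 2
magic at 2 (size 1, align 1) → ends 3
length at 3 (size 1, align 1) → ends 4
version at 4 (size 1, align 1) → ends 5
proto at 5 (size 1, align 1) → ends 6
pad 2 to align 4 for payload_len
payload_len at 8 (size 8, align 4) → ends 16
dst at 16 (size 12, align 4) → ends 28
checksum at 28 (size 1, align 1) → ends 29
pad 3 to align 4 for flags
flags at 32 (size 4, align 4) → ends 36
total 36 bytes, alignment 4
— Event2 —
flags at 0 (size 4, align 4) → ends 4
proto at 4 (size 1, align 1) → ends 5
version at 5 (size 1, align 1) → ends 6
port at 6 (size 2, align 2) → ends 8
length at 8 (size 1, align 1) → ends 9
pad 3 to align 4 for payload_len
payload_len at 12 (size 8, align 4) → ends 20
checksum at 20 (size 1, align 1) → ends 21
magic at 21 (size 1, align 1) → ends 22
pad 2 to align 4 for dst
dst at 24 (size 12, align 4) → ends 36
total 36 bytes, alignment 4
36 − 36 = 0

0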